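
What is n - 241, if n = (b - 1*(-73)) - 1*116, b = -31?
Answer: -315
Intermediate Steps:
n = -74 (n = (-31 - 1*(-73)) - 1*116 = (-31 + 73) - 116 = 42 - 116 = -74)
n - 241 = -74 - 241 = -315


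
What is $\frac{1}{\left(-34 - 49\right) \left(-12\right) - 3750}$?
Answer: $- \frac{1}{2754} \approx -0.00036311$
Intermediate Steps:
$\frac{1}{\left(-34 - 49\right) \left(-12\right) - 3750} = \frac{1}{\left(-83\right) \left(-12\right) - 3750} = \frac{1}{996 - 3750} = \frac{1}{-2754} = - \frac{1}{2754}$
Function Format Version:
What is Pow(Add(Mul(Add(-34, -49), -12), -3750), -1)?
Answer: Rational(-1, 2754) ≈ -0.00036311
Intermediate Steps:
Pow(Add(Mul(Add(-34, -49), -12), -3750), -1) = Pow(Add(Mul(-83, -12), -3750), -1) = Pow(Add(996, -3750), -1) = Pow(-2754, -1) = Rational(-1, 2754)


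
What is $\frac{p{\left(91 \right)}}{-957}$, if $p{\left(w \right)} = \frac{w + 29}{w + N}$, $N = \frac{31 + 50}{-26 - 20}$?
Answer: $- \frac{368}{261899} \approx -0.0014051$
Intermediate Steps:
$N = - \frac{81}{46}$ ($N = \frac{81}{-46} = 81 \left(- \frac{1}{46}\right) = - \frac{81}{46} \approx -1.7609$)
$p{\left(w \right)} = \frac{29 + w}{- \frac{81}{46} + w}$ ($p{\left(w \right)} = \frac{w + 29}{w - \frac{81}{46}} = \frac{29 + w}{- \frac{81}{46} + w}$)
$\frac{p{\left(91 \right)}}{-957} = \frac{46 \frac{1}{-81 + 46 \cdot 91} \left(29 + 91\right)}{-957} = 46 \frac{1}{-81 + 4186} \cdot 120 \left(- \frac{1}{957}\right) = 46 \cdot \frac{1}{4105} \cdot 120 \left(- \frac{1}{957}\right) = \frac{1104}{821} \left(- \frac{1}{957}\right) = - \frac{368}{261899}$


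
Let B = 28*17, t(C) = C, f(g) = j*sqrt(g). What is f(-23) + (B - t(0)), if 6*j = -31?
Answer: 476 - 31*I*sqrt(23)/6 ≈ 476.0 - 24.778*I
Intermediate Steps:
j = -31/6 (j = (1/6)*(-31) = -31/6 ≈ -5.1667)
f(g) = -31*sqrt(g)/6
B = 476
f(-23) + (B - t(0)) = -31*I*sqrt(23)/6 + (476 - 1*0) = -31*I*sqrt(23)/6 + (476 + 0) = -31*I*sqrt(23)/6 + 476 = 476 - 31*I*sqrt(23)/6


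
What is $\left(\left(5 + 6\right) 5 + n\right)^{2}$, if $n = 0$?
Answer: $3025$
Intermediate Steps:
$\left(\left(5 + 6\right) 5 + n\right)^{2} = \left(\left(5 + 6\right) 5 + 0\right)^{2} = \left(11 \cdot 5 + 0\right)^{2} = \left(55 + 0\right)^{2} = 55^{2} = 3025$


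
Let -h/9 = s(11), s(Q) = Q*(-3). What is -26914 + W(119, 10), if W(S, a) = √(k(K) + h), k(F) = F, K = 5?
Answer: -26914 + √302 ≈ -26897.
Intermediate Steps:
s(Q) = -3*Q
h = 297 (h = -(-27)*11 = -9*(-33) = 297)
W(S, a) = √302 (W(S, a) = √(5 + 297) = √302)
-26914 + W(119, 10) = -26914 + √302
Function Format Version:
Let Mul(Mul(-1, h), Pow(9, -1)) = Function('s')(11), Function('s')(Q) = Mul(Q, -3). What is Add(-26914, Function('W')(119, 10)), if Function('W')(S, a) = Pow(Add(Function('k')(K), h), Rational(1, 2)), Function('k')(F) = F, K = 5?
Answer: Add(-26914, Pow(302, Rational(1, 2))) ≈ -26897.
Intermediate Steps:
Function('s')(Q) = Mul(-3, Q)
h = 297 (h = Mul(-9, Mul(-3, 11)) = Mul(-9, -33) = 297)
Function('W')(S, a) = Pow(302, Rational(1, 2)) (Function('W')(S, a) = Pow(Add(5, 297), Rational(1, 2)) = Pow(302, Rational(1, 2)))
Add(-26914, Function('W')(119, 10)) = Add(-26914, Pow(302, Rational(1, 2)))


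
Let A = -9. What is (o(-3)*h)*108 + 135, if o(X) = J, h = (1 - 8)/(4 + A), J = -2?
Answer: -837/5 ≈ -167.40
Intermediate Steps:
h = 7/5 (h = (1 - 8)/(4 - 9) = -7/(-5) = -7*(-⅕) = 7/5 ≈ 1.4000)
o(X) = -2
(o(-3)*h)*108 + 135 = -2*7/5*108 + 135 = -14/5*108 + 135 = -1512/5 + 135 = -837/5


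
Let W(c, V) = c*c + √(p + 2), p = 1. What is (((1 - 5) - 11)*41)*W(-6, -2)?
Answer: -22140 - 615*√3 ≈ -23205.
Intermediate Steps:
W(c, V) = √3 + c² (W(c, V) = c*c + √(1 + 2) = c² + √3 = √3 + c²)
(((1 - 5) - 11)*41)*W(-6, -2) = (((1 - 5) - 11)*41)*(√3 + (-6)²) = ((-4 - 11)*41)*(√3 + 36) = (-15*41)*(36 + √3) = -615*(36 + √3) = -22140 - 615*√3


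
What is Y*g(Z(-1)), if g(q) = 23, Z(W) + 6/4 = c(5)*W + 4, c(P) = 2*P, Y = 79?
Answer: 1817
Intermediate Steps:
Z(W) = 5/2 + 10*W (Z(W) = -3/2 + ((2*5)*W + 4) = -3/2 + (10*W + 4) = -3/2 + (4 + 10*W) = 5/2 + 10*W)
Y*g(Z(-1)) = 79*23 = 1817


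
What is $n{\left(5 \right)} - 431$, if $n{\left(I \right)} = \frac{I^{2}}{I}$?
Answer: $-426$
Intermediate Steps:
$n{\left(I \right)} = I$
$n{\left(5 \right)} - 431 = 5 - 431 = -426$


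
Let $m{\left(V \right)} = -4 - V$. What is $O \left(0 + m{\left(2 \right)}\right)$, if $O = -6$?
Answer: $36$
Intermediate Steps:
$O \left(0 + m{\left(2 \right)}\right) = - 6 \left(0 - 6\right) = \left(-6\right) \left(-6\right) = 36$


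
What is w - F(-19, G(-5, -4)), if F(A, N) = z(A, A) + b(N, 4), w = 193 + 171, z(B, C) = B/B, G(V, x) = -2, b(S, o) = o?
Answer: 359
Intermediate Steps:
z(B, C) = 1
w = 364
F(A, N) = 5 (F(A, N) = 1 + 4 = 5)
w - F(-19, G(-5, -4)) = 364 - 1*5 = 364 - 5 = 359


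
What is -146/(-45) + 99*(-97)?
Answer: -431989/45 ≈ -9599.8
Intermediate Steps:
-146/(-45) + 99*(-97) = -146*(-1/45) - 9603 = 146/45 - 9603 = -431989/45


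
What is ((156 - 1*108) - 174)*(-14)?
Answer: 1764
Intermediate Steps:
((156 - 1*108) - 174)*(-14) = ((156 - 108) - 174)*(-14) = (48 - 174)*(-14) = -126*(-14) = 1764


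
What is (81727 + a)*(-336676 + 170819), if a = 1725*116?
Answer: -46742980739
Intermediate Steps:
a = 200100
(81727 + a)*(-336676 + 170819) = (81727 + 200100)*(-336676 + 170819) = 281827*(-165857) = -46742980739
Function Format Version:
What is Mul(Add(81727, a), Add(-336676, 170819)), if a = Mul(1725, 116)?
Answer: -46742980739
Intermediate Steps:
a = 200100
Mul(Add(81727, a), Add(-336676, 170819)) = Mul(Add(81727, 200100), Add(-336676, 170819)) = Mul(281827, -165857) = -46742980739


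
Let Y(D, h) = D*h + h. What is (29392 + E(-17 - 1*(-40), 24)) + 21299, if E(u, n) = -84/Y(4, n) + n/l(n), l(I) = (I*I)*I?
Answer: 145988069/2880 ≈ 50690.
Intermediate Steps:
l(I) = I**3 (l(I) = I**2*I = I**3)
Y(D, h) = h + D*h
E(u, n) = n**(-2) - 84/(5*n) (E(u, n) = -84*1/(n*(1 + 4)) + n/(n**3) = -84*1/(5*n) + n/n**3 = -84*1/(5*n) + n**(-2) = -84/(5*n) + n**(-2) = n**(-2) - 84/(5*n))
(29392 + E(-17 - 1*(-40), 24)) + 21299 = (29392 + (1/5)*(5 - 84*24)/24**2) + 21299 = (29392 + (1/5)*(1/576)*(5 - 2016)) + 21299 = (29392 + (1/5)*(1/576)*(-2011)) + 21299 = (29392 - 2011/2880) + 21299 = 84646949/2880 + 21299 = 145988069/2880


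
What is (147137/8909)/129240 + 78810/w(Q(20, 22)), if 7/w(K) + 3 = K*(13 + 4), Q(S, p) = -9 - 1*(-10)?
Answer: 181483535746337/1151399160 ≈ 1.5762e+5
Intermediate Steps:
Q(S, p) = 1 (Q(S, p) = -9 + 10 = 1)
w(K) = 7/(-3 + 17*K) (w(K) = 7/(-3 + K*(13 + 4)) = 7/(-3 + K*17) = 7/(-3 + 17*K))
(147137/8909)/129240 + 78810/w(Q(20, 22)) = (147137/8909)/129240 + 78810/((7/(-3 + 17*1))) = (147137*(1/8909))*(1/129240) + 78810/((7/(-3 + 17))) = (147137/8909)*(1/129240) + 78810/((7/14)) = 147137/1151399160 + 78810/((7*(1/14))) = 147137/1151399160 + 78810/(½) = 147137/1151399160 + 78810*2 = 147137/1151399160 + 157620 = 181483535746337/1151399160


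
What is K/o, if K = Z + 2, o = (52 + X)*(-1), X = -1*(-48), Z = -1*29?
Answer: 27/100 ≈ 0.27000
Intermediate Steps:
Z = -29
X = 48
o = -100 (o = (52 + 48)*(-1) = 100*(-1) = -100)
K = -27 (K = -29 + 2 = -27)
K/o = -27/(-100) = -27*(-1/100) = 27/100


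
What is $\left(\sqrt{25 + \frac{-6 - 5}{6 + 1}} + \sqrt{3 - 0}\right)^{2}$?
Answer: $\frac{185}{7} + \frac{4 \sqrt{861}}{7} \approx 43.196$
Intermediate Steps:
$\left(\sqrt{25 + \frac{-6 - 5}{6 + 1}} + \sqrt{3 - 0}\right)^{2} = \left(\sqrt{25 - \frac{11}{7}} + \sqrt{3 + 0}\right)^{2} = \left(\sqrt{25 - \frac{11}{7}} + \sqrt{3}\right)^{2} = \left(\sqrt{\frac{164}{7}} + \sqrt{3}\right)^{2} = \left(\frac{2 \sqrt{287}}{7} + \sqrt{3}\right)^{2} = \left(\sqrt{3} + \frac{2 \sqrt{287}}{7}\right)^{2}$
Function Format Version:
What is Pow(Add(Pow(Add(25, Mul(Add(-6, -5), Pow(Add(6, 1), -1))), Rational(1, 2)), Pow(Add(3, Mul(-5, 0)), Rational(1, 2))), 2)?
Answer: Add(Rational(185, 7), Mul(Rational(4, 7), Pow(861, Rational(1, 2)))) ≈ 43.196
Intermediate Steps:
Pow(Add(Pow(Add(25, Mul(Add(-6, -5), Pow(Add(6, 1), -1))), Rational(1, 2)), Pow(Add(3, Mul(-5, 0)), Rational(1, 2))), 2) = Pow(Add(Pow(Add(25, Mul(-11, Pow(7, -1))), Rational(1, 2)), Pow(Add(3, 0), Rational(1, 2))), 2) = Pow(Add(Pow(Add(25, Mul(-11, Rational(1, 7))), Rational(1, 2)), Pow(3, Rational(1, 2))), 2) = Pow(Add(Pow(Add(25, Rational(-11, 7)), Rational(1, 2)), Pow(3, Rational(1, 2))), 2) = Pow(Add(Pow(Rational(164, 7), Rational(1, 2)), Pow(3, Rational(1, 2))), 2) = Pow(Add(Mul(Rational(2, 7), Pow(287, Rational(1, 2))), Pow(3, Rational(1, 2))), 2) = Pow(Add(Pow(3, Rational(1, 2)), Mul(Rational(2, 7), Pow(287, Rational(1, 2)))), 2)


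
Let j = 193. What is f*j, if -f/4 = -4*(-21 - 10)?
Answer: -95728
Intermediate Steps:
f = -496 (f = -(-16)*(-21 - 10) = -(-16)*(-31) = -4*124 = -496)
f*j = -496*193 = -95728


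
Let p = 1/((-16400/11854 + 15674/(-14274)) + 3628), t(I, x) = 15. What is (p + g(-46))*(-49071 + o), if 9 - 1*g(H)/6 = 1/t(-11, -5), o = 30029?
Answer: -782654938044708478/766815255365 ≈ -1.0207e+6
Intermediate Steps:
g(H) = 268/5 (g(H) = 54 - 6/15 = 54 - 6*1/15 = 54 - 2/5 = 268/5)
p = 42300999/153363051073 (p = 1/((-16400*1/11854 + 15674*(-1/14274)) + 3628) = 1/((-8200/5927 - 7837/7137) + 3628) = 1/(-104973299/42300999 + 3628) = 1/(153363051073/42300999) = 42300999/153363051073 ≈ 0.00027582)
(p + g(-46))*(-49071 + o) = (42300999/153363051073 + 268/5)*(-49071 + 30029) = (41101509192559/766815255365)*(-19042) = -782654938044708478/766815255365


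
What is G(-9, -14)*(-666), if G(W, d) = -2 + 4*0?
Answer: 1332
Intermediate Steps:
G(W, d) = -2 (G(W, d) = -2 + 0 = -2)
G(-9, -14)*(-666) = -2*(-666) = 1332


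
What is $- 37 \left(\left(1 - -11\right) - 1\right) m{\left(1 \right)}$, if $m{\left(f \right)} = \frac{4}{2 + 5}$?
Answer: $- \frac{1628}{7} \approx -232.57$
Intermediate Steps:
$m{\left(f \right)} = \frac{4}{7}$
$- 37 \left(\left(1 - -11\right) - 1\right) m{\left(1 \right)} = - 37 \left(\left(1 - -11\right) - 1\right) \frac{4}{7} = - 37 \left(\left(1 + 11\right) - 1\right) \frac{4}{7} = - 37 \left(12 - 1\right) \frac{4}{7} = \left(-37\right) 11 \cdot \frac{4}{7} = \left(-407\right) \frac{4}{7} = - \frac{1628}{7}$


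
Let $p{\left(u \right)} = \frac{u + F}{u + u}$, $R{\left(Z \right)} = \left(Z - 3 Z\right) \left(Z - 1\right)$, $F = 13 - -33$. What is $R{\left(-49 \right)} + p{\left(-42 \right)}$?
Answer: $- \frac{102901}{21} \approx -4900.0$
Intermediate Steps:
$F = 46$ ($F = 13 + 33 = 46$)
$R{\left(Z \right)} = - 2 Z \left(-1 + Z\right)$
$p{\left(u \right)} = \frac{46 + u}{2 u}$ ($p{\left(u \right)} = \frac{u + 46}{u + u} = \frac{46 + u}{2 u}$)
$R{\left(-49 \right)} + p{\left(-42 \right)} = 2 \left(-49\right) \left(1 - -49\right) + \frac{46 - 42}{2 \left(-42\right)} = 2 \left(-49\right) \left(1 + 49\right) + \frac{1}{2} \left(- \frac{1}{42}\right) 4 = 2 \left(-49\right) 50 - \frac{1}{21} = -4900 - \frac{1}{21} = - \frac{102901}{21}$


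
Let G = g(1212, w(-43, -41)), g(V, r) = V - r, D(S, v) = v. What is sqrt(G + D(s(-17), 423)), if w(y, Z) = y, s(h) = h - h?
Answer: sqrt(1678) ≈ 40.963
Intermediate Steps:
s(h) = 0
G = 1255 (G = 1212 - 1*(-43) = 1212 + 43 = 1255)
sqrt(G + D(s(-17), 423)) = sqrt(1255 + 423) = sqrt(1678)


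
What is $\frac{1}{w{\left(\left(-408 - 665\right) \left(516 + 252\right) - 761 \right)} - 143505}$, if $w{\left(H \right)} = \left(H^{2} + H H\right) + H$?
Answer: $\frac{1}{1360671592920} \approx 7.3493 \cdot 10^{-13}$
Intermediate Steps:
$w{\left(H \right)} = H + 2 H^{2}$ ($w{\left(H \right)} = \left(H^{2} + H^{2}\right) + H = 2 H^{2} + H = H + 2 H^{2}$)
$\frac{1}{w{\left(\left(-408 - 665\right) \left(516 + 252\right) - 761 \right)} - 143505} = \frac{1}{\left(\left(-408 - 665\right) \left(516 + 252\right) - 761\right) \left(1 + 2 \left(\left(-408 - 665\right) \left(516 + 252\right) - 761\right)\right) - 143505} = \frac{1}{\left(\left(-1073\right) 768 - 761\right) \left(1 + 2 \left(\left(-1073\right) 768 - 761\right)\right) - 143505} = \frac{1}{\left(-824064 - 761\right) \left(1 + 2 \left(-824064 - 761\right)\right) - 143505} = \frac{1}{- 824825 \left(1 + 2 \left(-824825\right)\right) - 143505} = \frac{1}{- 824825 \left(1 - 1649650\right) - 143505} = \frac{1}{\left(-824825\right) \left(-1649649\right) - 143505} = \frac{1}{1360671736425 - 143505} = \frac{1}{1360671592920}$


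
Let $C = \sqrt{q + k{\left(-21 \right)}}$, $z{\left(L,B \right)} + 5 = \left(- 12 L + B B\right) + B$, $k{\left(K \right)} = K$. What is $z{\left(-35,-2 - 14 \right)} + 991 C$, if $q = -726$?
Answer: $655 + 2973 i \sqrt{83} \approx 655.0 + 27085.0 i$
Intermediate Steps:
$z{\left(L,B \right)} = -5 + B + B^{2} - 12 L$ ($z{\left(L,B \right)} = -5 + \left(\left(- 12 L + B B\right) + B\right) = -5 + \left(\left(- 12 L + B^{2}\right) + B\right) = -5 + \left(\left(B^{2} - 12 L\right) + B\right) = -5 + \left(B + B^{2} - 12 L\right) = -5 + B + B^{2} - 12 L$)
$C = 3 i \sqrt{83}$ ($C = \sqrt{-726 - 21} = \sqrt{-747} = 3 i \sqrt{83} \approx 27.331 i$)
$z{\left(-35,-2 - 14 \right)} + 991 C = \left(-5 - 16 + \left(-2 - 14\right)^{2} - -420\right) + 991 \cdot 3 i \sqrt{83} = \left(-5 - 16 + \left(-16\right)^{2} + 420\right) + 2973 i \sqrt{83} = \left(-5 - 16 + 256 + 420\right) + 2973 i \sqrt{83} = 655 + 2973 i \sqrt{83}$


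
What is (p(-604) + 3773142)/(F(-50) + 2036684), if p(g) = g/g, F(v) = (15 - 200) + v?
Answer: 3773143/2036449 ≈ 1.8528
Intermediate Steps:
F(v) = -185 + v
p(g) = 1
(p(-604) + 3773142)/(F(-50) + 2036684) = (1 + 3773142)/((-185 - 50) + 2036684) = 3773143/(-235 + 2036684) = 3773143/2036449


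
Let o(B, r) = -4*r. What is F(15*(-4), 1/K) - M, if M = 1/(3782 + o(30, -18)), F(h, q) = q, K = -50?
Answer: -976/48175 ≈ -0.020259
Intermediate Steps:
M = 1/3854 (M = 1/(3782 - 4*(-18)) = 1/(3782 + 72) = 1/3854 ≈ 0.00025947)
F(15*(-4), 1/K) - M = 1/(-50) - 1*1/3854 = -1/50 - 1/3854 = -976/48175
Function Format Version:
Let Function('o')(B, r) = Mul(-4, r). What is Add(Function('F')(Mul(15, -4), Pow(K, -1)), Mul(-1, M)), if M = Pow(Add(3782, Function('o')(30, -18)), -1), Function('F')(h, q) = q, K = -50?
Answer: Rational(-976, 48175) ≈ -0.020259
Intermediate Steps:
M = Rational(1, 3854) (M = Pow(Add(3782, Mul(-4, -18)), -1) = Pow(Add(3782, 72), -1) = Pow(3854, -1) = Rational(1, 3854) ≈ 0.00025947)
Add(Function('F')(Mul(15, -4), Pow(K, -1)), Mul(-1, M)) = Add(Pow(-50, -1), Mul(-1, Rational(1, 3854))) = Add(Rational(-1, 50), Rational(-1, 3854)) = Rational(-976, 48175)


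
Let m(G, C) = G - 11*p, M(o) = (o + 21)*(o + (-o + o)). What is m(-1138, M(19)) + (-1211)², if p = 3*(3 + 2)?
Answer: 1465218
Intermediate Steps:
M(o) = o*(21 + o) (M(o) = (21 + o)*(o + 0) = (21 + o)*o = o*(21 + o))
p = 15 (p = 3*5 = 15)
m(G, C) = -165 + G (m(G, C) = G - 11*15 = G - 165 = -165 + G)
m(-1138, M(19)) + (-1211)² = (-165 - 1138) + (-1211)² = -1303 + 1466521 = 1465218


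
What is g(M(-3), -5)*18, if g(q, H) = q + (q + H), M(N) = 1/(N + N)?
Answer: -96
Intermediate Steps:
M(N) = 1/(2*N)
g(q, H) = H + 2*q (g(q, H) = q + (H + q) = H + 2*q)
g(M(-3), -5)*18 = (-5 + 2*((1/2)/(-3)))*18 = (-5 + 2*((1/2)*(-1/3)))*18 = (-5 + 2*(-1/6))*18 = (-5 - 1/3)*18 = -16/3*18 = -96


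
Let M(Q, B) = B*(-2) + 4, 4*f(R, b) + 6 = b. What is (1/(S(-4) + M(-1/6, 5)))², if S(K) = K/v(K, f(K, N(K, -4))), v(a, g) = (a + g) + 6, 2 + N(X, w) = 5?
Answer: 25/2116 ≈ 0.011815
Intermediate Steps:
N(X, w) = 3 (N(X, w) = -2 + 5 = 3)
f(R, b) = -3/2 + b/4
v(a, g) = 6 + a + g
M(Q, B) = 4 - 2*B (M(Q, B) = -2*B + 4 = 4 - 2*B)
S(K) = K/(21/4 + K) (S(K) = K/(6 + K + (-3/2 + (¼)*3)) = K/(6 + K + (-3/2 + ¾)) = K/(6 + K - ¾) = K/(21/4 + K))
(1/(S(-4) + M(-1/6, 5)))² = (1/(4*(-4)/(21 + 4*(-4)) + (4 - 2*5)))² = (1/(4*(-4)/(21 - 16) + (4 - 10)))² = (1/(4*(-4)/5 - 6))² = (1/(4*(-4)*(⅕) - 6))² = (1/(-16/5 - 6))² = (1/(-46/5))² = (-5/46)² = 25/2116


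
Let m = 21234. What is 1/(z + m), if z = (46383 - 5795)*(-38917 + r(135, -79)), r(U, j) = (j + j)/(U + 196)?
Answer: -331/522834802326 ≈ -6.3309e-10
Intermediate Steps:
r(U, j) = 2*j/(196 + U) (r(U, j) = (2*j)/(196 + U) = 2*j/(196 + U))
z = -522841830780/331 (z = (46383 - 5795)*(-38917 + 2*(-79)/(196 + 135)) = 40588*(-38917 + 2*(-79)/331) = 40588*(-38917 + 2*(-79)*(1/331)) = 40588*(-38917 - 158/331) = 40588*(-12881685/331) = -522841830780/331 ≈ -1.5796e+9)
1/(z + m) = 1/(-522841830780/331 + 21234) = 1/(-522834802326/331) = -331/522834802326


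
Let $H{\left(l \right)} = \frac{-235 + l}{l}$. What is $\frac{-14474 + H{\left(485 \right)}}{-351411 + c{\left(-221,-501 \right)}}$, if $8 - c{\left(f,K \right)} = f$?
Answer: $\frac{701964}{17032327} \approx 0.041214$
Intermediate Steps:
$c{\left(f,K \right)} = 8 - f$
$H{\left(l \right)} = \frac{-235 + l}{l}$
$\frac{-14474 + H{\left(485 \right)}}{-351411 + c{\left(-221,-501 \right)}} = \frac{-14474 + \frac{-235 + 485}{485}}{-351411 + \left(8 - -221\right)} = \frac{-14474 + \frac{1}{485} \cdot 250}{-351411 + \left(8 + 221\right)} = \frac{-14474 + \frac{50}{97}}{-351411 + 229} = - \frac{1403928}{97 \left(-351182\right)} = \left(- \frac{1403928}{97}\right) \left(- \frac{1}{351182}\right) = \frac{701964}{17032327}$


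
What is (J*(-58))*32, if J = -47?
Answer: 87232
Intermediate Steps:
(J*(-58))*32 = -47*(-58)*32 = 2726*32 = 87232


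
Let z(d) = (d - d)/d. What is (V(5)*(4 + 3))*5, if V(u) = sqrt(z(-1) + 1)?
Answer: 35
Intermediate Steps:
z(d) = 0 (z(d) = 0/d = 0)
V(u) = 1 (V(u) = sqrt(0 + 1) = sqrt(1) = 1)
(V(5)*(4 + 3))*5 = (1*(4 + 3))*5 = (1*7)*5 = 7*5 = 35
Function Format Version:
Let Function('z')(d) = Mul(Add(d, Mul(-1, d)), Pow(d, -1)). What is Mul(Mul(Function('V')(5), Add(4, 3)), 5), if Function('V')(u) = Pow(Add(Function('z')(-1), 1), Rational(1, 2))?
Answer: 35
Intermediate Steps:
Function('z')(d) = 0 (Function('z')(d) = Mul(0, Pow(d, -1)) = 0)
Function('V')(u) = 1 (Function('V')(u) = Pow(Add(0, 1), Rational(1, 2)) = Pow(1, Rational(1, 2)) = 1)
Mul(Mul(Function('V')(5), Add(4, 3)), 5) = Mul(Mul(1, Add(4, 3)), 5) = Mul(Mul(1, 7), 5) = Mul(7, 5) = 35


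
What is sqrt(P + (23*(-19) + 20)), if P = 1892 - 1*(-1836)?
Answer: sqrt(3311) ≈ 57.541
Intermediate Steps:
P = 3728 (P = 1892 + 1836 = 3728)
sqrt(P + (23*(-19) + 20)) = sqrt(3728 + (23*(-19) + 20)) = sqrt(3728 + (-437 + 20)) = sqrt(3728 - 417) = sqrt(3311)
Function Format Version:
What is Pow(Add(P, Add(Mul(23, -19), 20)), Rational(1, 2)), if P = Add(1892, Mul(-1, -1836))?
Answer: Pow(3311, Rational(1, 2)) ≈ 57.541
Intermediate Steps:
P = 3728 (P = Add(1892, 1836) = 3728)
Pow(Add(P, Add(Mul(23, -19), 20)), Rational(1, 2)) = Pow(Add(3728, Add(Mul(23, -19), 20)), Rational(1, 2)) = Pow(Add(3728, Add(-437, 20)), Rational(1, 2)) = Pow(Add(3728, -417), Rational(1, 2)) = Pow(3311, Rational(1, 2))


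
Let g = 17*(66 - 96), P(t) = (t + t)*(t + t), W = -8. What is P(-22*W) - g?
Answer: 124414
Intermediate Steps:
P(t) = 4*t² (P(t) = (2*t)*(2*t) = 4*t²)
g = -510 (g = 17*(-30) = -510)
P(-22*W) - g = 4*(-22*(-8))² - 1*(-510) = 4*176² + 510 = 4*30976 + 510 = 123904 + 510 = 124414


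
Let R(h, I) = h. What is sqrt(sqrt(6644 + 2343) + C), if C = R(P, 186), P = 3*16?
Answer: sqrt(48 + sqrt(8987)) ≈ 11.950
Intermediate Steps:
P = 48
C = 48
sqrt(sqrt(6644 + 2343) + C) = sqrt(sqrt(6644 + 2343) + 48) = sqrt(sqrt(8987) + 48) = sqrt(48 + sqrt(8987))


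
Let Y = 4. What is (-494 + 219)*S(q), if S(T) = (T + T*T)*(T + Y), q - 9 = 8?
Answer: -1767150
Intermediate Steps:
q = 17 (q = 9 + 8 = 17)
S(T) = (4 + T)*(T + T²) (S(T) = (T + T*T)*(T + 4) = (T + T²)*(4 + T) = (4 + T)*(T + T²))
(-494 + 219)*S(q) = (-494 + 219)*(17*(4 + 17² + 5*17)) = -4675*(4 + 289 + 85) = -4675*378 = -275*6426 = -1767150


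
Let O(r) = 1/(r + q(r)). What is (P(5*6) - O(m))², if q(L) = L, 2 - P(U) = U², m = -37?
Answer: 4415735401/5476 ≈ 8.0638e+5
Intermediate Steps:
P(U) = 2 - U²
O(r) = 1/(2*r) (O(r) = 1/(r + r) = 1/(2*r))
(P(5*6) - O(m))² = ((2 - (5*6)²) - 1/(2*(-37)))² = ((2 - 1*30²) - (-1)/(2*37))² = ((2 - 1*900) - 1*(-1/74))² = ((2 - 900) + 1/74)² = (-898 + 1/74)² = (-66451/74)² = 4415735401/5476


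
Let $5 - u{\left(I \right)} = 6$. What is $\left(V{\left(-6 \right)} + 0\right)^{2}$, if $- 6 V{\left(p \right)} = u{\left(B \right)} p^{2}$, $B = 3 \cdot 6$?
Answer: $36$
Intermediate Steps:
$B = 18$
$u{\left(I \right)} = -1$ ($u{\left(I \right)} = 5 - 6 = -1$)
$V{\left(p \right)} = \frac{p^{2}}{6}$ ($V{\left(p \right)} = - \frac{\left(-1\right) p^{2}}{6} = \frac{p^{2}}{6}$)
$\left(V{\left(-6 \right)} + 0\right)^{2} = \left(\frac{\left(-6\right)^{2}}{6} + 0\right)^{2} = \left(\frac{1}{6} \cdot 36 + 0\right)^{2} = \left(6 + 0\right)^{2} = 6^{2} = 36$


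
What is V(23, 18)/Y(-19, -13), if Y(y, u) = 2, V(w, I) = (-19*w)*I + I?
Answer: -3924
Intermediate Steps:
V(w, I) = I - 19*I*w (V(w, I) = -19*I*w + I = I - 19*I*w)
V(23, 18)/Y(-19, -13) = (18*(1 - 19*23))/2 = (18*(1 - 437))*(½) = (18*(-436))*(½) = -7848*½ = -3924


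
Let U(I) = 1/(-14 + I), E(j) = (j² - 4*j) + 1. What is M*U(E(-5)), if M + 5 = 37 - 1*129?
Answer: -97/32 ≈ -3.0313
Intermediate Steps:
E(j) = 1 + j² - 4*j
M = -97 (M = -5 + (37 - 1*129) = -5 + (37 - 129) = -5 - 92 = -97)
M*U(E(-5)) = -97/(-14 + (1 + (-5)² - 4*(-5))) = -97/(-14 + (1 + 25 + 20)) = -97/(-14 + 46) = -97/32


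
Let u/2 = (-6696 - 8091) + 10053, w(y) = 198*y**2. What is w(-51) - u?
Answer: 524466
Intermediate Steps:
u = -9468 (u = 2*((-6696 - 8091) + 10053) = 2*(-14787 + 10053) = 2*(-4734) = -9468)
w(-51) - u = 198*(-51)**2 - 1*(-9468) = 198*2601 + 9468 = 514998 + 9468 = 524466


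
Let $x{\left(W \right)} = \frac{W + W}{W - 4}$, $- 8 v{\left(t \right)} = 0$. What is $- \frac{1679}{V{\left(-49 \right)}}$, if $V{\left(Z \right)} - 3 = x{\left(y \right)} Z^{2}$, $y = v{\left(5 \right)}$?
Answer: $- \frac{1679}{3} \approx -559.67$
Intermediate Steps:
$v{\left(t \right)} = 0$ ($v{\left(t \right)} = \left(- \frac{1}{8}\right) 0 = 0$)
$y = 0$
$x{\left(W \right)} = \frac{2 W}{-4 + W}$
$V{\left(Z \right)} = 3$ ($V{\left(Z \right)} = 3 + 2 \cdot 0 \frac{1}{-4 + 0} Z^{2} = 3 + 2 \cdot 0 \frac{1}{-4} Z^{2} = 3 + 2 \cdot 0 \left(- \frac{1}{4}\right) Z^{2} = 3 + 0 Z^{2} = 3 + 0 = 3$)
$- \frac{1679}{V{\left(-49 \right)}} = - \frac{1679}{3}$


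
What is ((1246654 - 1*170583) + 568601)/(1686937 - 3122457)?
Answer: -12849/11215 ≈ -1.1457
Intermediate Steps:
((1246654 - 1*170583) + 568601)/(1686937 - 3122457) = ((1246654 - 170583) + 568601)/(-1435520) = (1076071 + 568601)*(-1/1435520) = 1644672*(-1/1435520) = -12849/11215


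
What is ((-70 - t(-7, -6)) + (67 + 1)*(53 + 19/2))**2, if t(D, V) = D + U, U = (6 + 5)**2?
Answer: 16532356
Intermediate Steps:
U = 121 (U = 11**2 = 121)
t(D, V) = 121 + D (t(D, V) = D + 121 = 121 + D)
((-70 - t(-7, -6)) + (67 + 1)*(53 + 19/2))**2 = ((-70 - (121 - 7)) + (67 + 1)*(53 + 19/2))**2 = ((-70 - 1*114) + 68*(53 + 19*(1/2)))**2 = ((-70 - 114) + 68*(53 + 19/2))**2 = (-184 + 68*(125/2))**2 = (-184 + 4250)**2 = 4066**2 = 16532356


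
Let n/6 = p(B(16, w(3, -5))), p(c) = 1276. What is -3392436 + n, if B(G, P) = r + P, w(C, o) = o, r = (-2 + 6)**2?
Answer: -3384780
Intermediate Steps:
r = 16 (r = 4**2 = 16)
B(G, P) = 16 + P
n = 7656 (n = 6*1276 = 7656)
-3392436 + n = -3392436 + 7656 = -3384780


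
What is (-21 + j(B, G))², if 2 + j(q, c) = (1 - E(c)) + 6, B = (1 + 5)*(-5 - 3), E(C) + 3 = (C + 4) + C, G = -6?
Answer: 25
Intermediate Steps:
E(C) = 1 + 2*C (E(C) = -3 + ((C + 4) + C) = -3 + ((4 + C) + C) = -3 + (4 + 2*C) = 1 + 2*C)
B = -48 (B = 6*(-8) = -48)
j(q, c) = 4 - 2*c (j(q, c) = -2 + ((1 - (1 + 2*c)) + 6) = -2 + ((1 + (-1 - 2*c)) + 6) = -2 + (-2*c + 6) = -2 + (6 - 2*c) = 4 - 2*c)
(-21 + j(B, G))² = (-21 + (4 - 2*(-6)))² = (-21 + (4 + 12))² = (-21 + 16)² = (-5)² = 25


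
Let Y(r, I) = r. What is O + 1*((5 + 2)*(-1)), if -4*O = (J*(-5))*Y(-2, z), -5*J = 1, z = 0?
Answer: -13/2 ≈ -6.5000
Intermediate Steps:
J = -⅕ (J = -⅕*1 = -⅕ ≈ -0.20000)
O = ½ (O = -(-⅕*(-5))*(-2)/4 = -(-2)/4 = -¼*(-2) = ½ ≈ 0.50000)
O + 1*((5 + 2)*(-1)) = ½ + 1*((5 + 2)*(-1)) = ½ + 1*(7*(-1)) = ½ + 1*(-7) = ½ - 7 = -13/2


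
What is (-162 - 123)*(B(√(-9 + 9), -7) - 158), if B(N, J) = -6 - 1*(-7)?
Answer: 44745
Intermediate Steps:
B(N, J) = 1 (B(N, J) = -6 + 7 = 1)
(-162 - 123)*(B(√(-9 + 9), -7) - 158) = (-162 - 123)*(1 - 158) = -285*(-157) = 44745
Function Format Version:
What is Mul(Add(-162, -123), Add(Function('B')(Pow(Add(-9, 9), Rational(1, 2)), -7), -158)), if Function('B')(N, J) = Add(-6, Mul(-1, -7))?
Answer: 44745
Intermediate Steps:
Function('B')(N, J) = 1 (Function('B')(N, J) = Add(-6, 7) = 1)
Mul(Add(-162, -123), Add(Function('B')(Pow(Add(-9, 9), Rational(1, 2)), -7), -158)) = Mul(Add(-162, -123), Add(1, -158)) = Mul(-285, -157) = 44745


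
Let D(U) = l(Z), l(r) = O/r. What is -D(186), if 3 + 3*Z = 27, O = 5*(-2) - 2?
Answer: 3/2 ≈ 1.5000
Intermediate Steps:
O = -12 (O = -10 - 2 = -12)
Z = 8 (Z = -1 + (1/3)*27 = -1 + 9 = 8)
l(r) = -12/r
D(U) = -3/2 (D(U) = -12/8 = -12*1/8 = -3/2)
-D(186) = -1*(-3/2) = 3/2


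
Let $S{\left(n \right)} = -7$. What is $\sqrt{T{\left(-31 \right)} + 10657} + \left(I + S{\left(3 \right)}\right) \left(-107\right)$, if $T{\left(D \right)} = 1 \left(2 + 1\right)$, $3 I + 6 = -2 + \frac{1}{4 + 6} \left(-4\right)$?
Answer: $\frac{5243}{5} + 2 \sqrt{2665} \approx 1151.8$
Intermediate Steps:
$I = - \frac{14}{5}$ ($I = -2 + \frac{-2 + \frac{1}{4 + 6} \left(-4\right)}{3} = -2 + \frac{-2 + \frac{1}{10} \left(-4\right)}{3} = -2 + \frac{-2 - \frac{2}{5}}{3} = -2 + \frac{1}{3} \left(- \frac{12}{5}\right) = -2 - \frac{4}{5} = - \frac{14}{5} \approx -2.8$)
$T{\left(D \right)} = 3$ ($T{\left(D \right)} = 1 \cdot 3 = 3$)
$\sqrt{T{\left(-31 \right)} + 10657} + \left(I + S{\left(3 \right)}\right) \left(-107\right) = \sqrt{3 + 10657} + \left(- \frac{14}{5} - 7\right) \left(-107\right) = \sqrt{10660} - - \frac{5243}{5} = 2 \sqrt{2665} + \frac{5243}{5} = \frac{5243}{5} + 2 \sqrt{2665}$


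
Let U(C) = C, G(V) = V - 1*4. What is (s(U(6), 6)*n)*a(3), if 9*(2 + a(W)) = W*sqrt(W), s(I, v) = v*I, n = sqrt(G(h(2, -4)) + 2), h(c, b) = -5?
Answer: 12*I*sqrt(7)*(-6 + sqrt(3)) ≈ -135.5*I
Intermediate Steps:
G(V) = -4 + V (G(V) = V - 4 = -4 + V)
n = I*sqrt(7) (n = sqrt((-4 - 5) + 2) = sqrt(-9 + 2) = sqrt(-7) = I*sqrt(7) ≈ 2.6458*I)
s(I, v) = I*v
a(W) = -2 + W**(3/2)/9 (a(W) = -2 + (W*sqrt(W))/9 = -2 + W**(3/2)/9)
(s(U(6), 6)*n)*a(3) = ((6*6)*(I*sqrt(7)))*(-2 + 3**(3/2)/9) = (36*(I*sqrt(7)))*(-2 + (3*sqrt(3))/9) = (36*I*sqrt(7))*(-2 + sqrt(3)/3) = 36*I*sqrt(7)*(-2 + sqrt(3)/3)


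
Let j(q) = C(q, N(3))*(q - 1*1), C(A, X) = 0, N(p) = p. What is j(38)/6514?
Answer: 0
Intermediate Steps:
j(q) = 0 (j(q) = 0*(q - 1*1) = 0*(q - 1) = 0*(-1 + q) = 0)
j(38)/6514 = 0/6514 = 0*(1/6514) = 0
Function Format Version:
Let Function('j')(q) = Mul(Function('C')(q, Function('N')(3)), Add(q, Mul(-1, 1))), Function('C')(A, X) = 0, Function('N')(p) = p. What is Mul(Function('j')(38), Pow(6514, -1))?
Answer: 0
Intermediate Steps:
Function('j')(q) = 0 (Function('j')(q) = Mul(0, Add(q, Mul(-1, 1))) = Mul(0, Add(q, -1)) = Mul(0, Add(-1, q)) = 0)
Mul(Function('j')(38), Pow(6514, -1)) = Mul(0, Pow(6514, -1)) = Mul(0, Rational(1, 6514)) = 0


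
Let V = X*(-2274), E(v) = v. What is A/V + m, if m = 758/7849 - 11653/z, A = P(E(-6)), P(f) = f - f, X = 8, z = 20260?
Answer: -76107317/159020740 ≈ -0.47860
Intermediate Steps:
P(f) = 0
V = -18192 (V = 8*(-2274) = -18192)
A = 0
m = -76107317/159020740 (m = 758/7849 - 11653/20260 = -76107317/159020740 ≈ -0.47860)
A/V + m = 0/(-18192) - 76107317/159020740 = 0*(-1/18192) - 76107317/159020740 = 0 - 76107317/159020740 = -76107317/159020740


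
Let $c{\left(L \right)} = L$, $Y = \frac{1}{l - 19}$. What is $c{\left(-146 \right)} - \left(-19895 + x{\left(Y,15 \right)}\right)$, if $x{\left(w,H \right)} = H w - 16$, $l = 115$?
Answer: $\frac{632475}{32} \approx 19765.0$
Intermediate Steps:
$Y = \frac{1}{96}$ ($Y = \frac{1}{115 - 19} = \frac{1}{96} \approx 0.010417$)
$x{\left(w,H \right)} = -16 + H w$
$c{\left(-146 \right)} - \left(-19895 + x{\left(Y,15 \right)}\right) = -146 - \left(-19895 + \left(-16 + 15 \cdot \frac{1}{96}\right)\right) = -146 - \left(-19895 + \left(-16 + \frac{5}{32}\right)\right) = -146 - \left(-19895 - \frac{507}{32}\right) = -146 - - \frac{637147}{32} = -146 + \frac{637147}{32} = \frac{632475}{32}$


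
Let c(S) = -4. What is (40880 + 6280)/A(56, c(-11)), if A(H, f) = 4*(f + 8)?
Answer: 5895/2 ≈ 2947.5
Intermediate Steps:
A(H, f) = 32 + 4*f (A(H, f) = 4*(8 + f) = 32 + 4*f)
(40880 + 6280)/A(56, c(-11)) = (40880 + 6280)/(32 + 4*(-4)) = 47160/(32 - 16) = 47160/16 = 47160*(1/16) = 5895/2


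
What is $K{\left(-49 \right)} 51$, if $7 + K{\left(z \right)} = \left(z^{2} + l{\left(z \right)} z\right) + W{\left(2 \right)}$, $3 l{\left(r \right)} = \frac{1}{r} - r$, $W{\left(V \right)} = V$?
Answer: $81396$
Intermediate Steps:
$l{\left(r \right)} = - \frac{r}{3} + \frac{1}{3 r}$ ($l{\left(r \right)} = \frac{\frac{1}{r} - r}{3} = - \frac{r}{3} + \frac{1}{3 r}$)
$K{\left(z \right)} = - \frac{14}{3} + \frac{2 z^{2}}{3}$ ($K{\left(z \right)} = -7 + \left(\left(z^{2} + \frac{1 - z^{2}}{3 z} z\right) + 2\right) = -7 + \left(\left(z^{2} - \left(- \frac{1}{3} + \frac{z^{2}}{3}\right)\right) + 2\right) = -7 + \left(\left(\frac{1}{3} + \frac{2 z^{2}}{3}\right) + 2\right) = -7 + \left(\frac{7}{3} + \frac{2 z^{2}}{3}\right) = - \frac{14}{3} + \frac{2 z^{2}}{3}$)
$K{\left(-49 \right)} 51 = \left(- \frac{14}{3} + \frac{2 \left(-49\right)^{2}}{3}\right) 51 = \left(- \frac{14}{3} + \frac{2}{3} \cdot 2401\right) 51 = \left(- \frac{14}{3} + \frac{4802}{3}\right) 51 = 1596 \cdot 51 = 81396$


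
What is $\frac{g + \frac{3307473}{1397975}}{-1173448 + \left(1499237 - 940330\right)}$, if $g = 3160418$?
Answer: $- \frac{4418188661023}{859112954475} \approx -5.1427$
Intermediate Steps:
$\frac{g + \frac{3307473}{1397975}}{-1173448 + \left(1499237 - 940330\right)} = \frac{3160418 + \frac{3307473}{1397975}}{-1173448 + \left(1499237 - 940330\right)} = \frac{3160418 + 3307473 \cdot \frac{1}{1397975}}{-1173448 + 558907} = \frac{3160418 + \frac{3307473}{1397975}}{-614541} = \frac{4418188661023}{1397975} \left(- \frac{1}{614541}\right) = - \frac{4418188661023}{859112954475}$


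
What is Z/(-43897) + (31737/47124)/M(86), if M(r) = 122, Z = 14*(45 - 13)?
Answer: -56307155/12017593896 ≈ -0.0046854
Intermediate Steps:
Z = 448 (Z = 14*32 = 448)
Z/(-43897) + (31737/47124)/M(86) = 448/(-43897) + (31737/47124)/122 = 448*(-1/43897) + (31737*(1/47124))*(1/122) = -64/6271 + (10579/15708)*(1/122) = -64/6271 + 10579/1916376 = -56307155/12017593896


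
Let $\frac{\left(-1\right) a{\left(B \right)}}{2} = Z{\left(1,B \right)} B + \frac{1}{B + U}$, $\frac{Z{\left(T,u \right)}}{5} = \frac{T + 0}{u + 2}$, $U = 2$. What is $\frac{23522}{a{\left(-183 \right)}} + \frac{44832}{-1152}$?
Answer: $- \frac{12985865}{5484} \approx -2368.0$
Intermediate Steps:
$Z{\left(T,u \right)} = \frac{5 T}{2 + u}$ ($Z{\left(T,u \right)} = 5 \frac{T + 0}{u + 2} = 5 \frac{T}{2 + u} = \frac{5 T}{2 + u}$)
$a{\left(B \right)} = - \frac{2}{2 + B} - \frac{10 B}{2 + B}$ ($a{\left(B \right)} = - 2 \left(5 \cdot 1 \frac{1}{2 + B} B + \frac{1}{B + 2}\right) = - 2 \left(\frac{5}{2 + B} B + \frac{1}{2 + B}\right) = - 2 \left(\frac{5 B}{2 + B} + \frac{1}{2 + B}\right) = - 2 \left(\frac{1}{2 + B} + \frac{5 B}{2 + B}\right) = - \frac{2}{2 + B} - \frac{10 B}{2 + B}$)
$\frac{23522}{a{\left(-183 \right)}} + \frac{44832}{-1152} = \frac{23522}{2 \frac{1}{2 - 183} \left(-1 - -915\right)} + \frac{44832}{-1152} = \frac{23522}{2 \frac{1}{-181} \left(-1 + 915\right)} + 44832 \left(- \frac{1}{1152}\right) = \frac{23522}{2 \left(- \frac{1}{181}\right) 914} - \frac{467}{12} = \frac{23522}{- \frac{1828}{181}} - \frac{467}{12} = 23522 \left(- \frac{181}{1828}\right) - \frac{467}{12} = - \frac{2128741}{914} - \frac{467}{12} = - \frac{12985865}{5484}$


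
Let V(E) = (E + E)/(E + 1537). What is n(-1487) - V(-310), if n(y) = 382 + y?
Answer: -1355215/1227 ≈ -1104.5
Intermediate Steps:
V(E) = 2*E/(1537 + E) (V(E) = (2*E)/(1537 + E) = 2*E/(1537 + E))
n(-1487) - V(-310) = (382 - 1487) - 2*(-310)/(1537 - 310) = -1105 - 2*(-310)/1227 = -1105 - 1*(-620/1227) = -1105 + 620/1227 = -1355215/1227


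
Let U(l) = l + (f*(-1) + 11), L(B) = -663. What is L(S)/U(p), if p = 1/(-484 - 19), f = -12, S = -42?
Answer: -111163/3856 ≈ -28.829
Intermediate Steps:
p = -1/503 (p = 1/(-503) = -1/503 ≈ -0.0019881)
U(l) = 23 + l (U(l) = l + (-12*(-1) + 11) = l + (12 + 11) = l + 23 = 23 + l)
L(S)/U(p) = -663/(23 - 1/503) = -663/11568/503 = -663*503/11568 = -111163/3856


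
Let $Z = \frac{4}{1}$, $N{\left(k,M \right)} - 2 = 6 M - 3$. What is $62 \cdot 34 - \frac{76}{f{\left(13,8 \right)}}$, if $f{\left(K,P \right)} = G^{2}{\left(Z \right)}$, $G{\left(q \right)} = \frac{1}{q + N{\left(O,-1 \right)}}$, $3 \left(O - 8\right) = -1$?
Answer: $1424$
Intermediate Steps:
$O = \frac{23}{3}$ ($O = 8 + \frac{1}{3} \left(-1\right) = 8 - \frac{1}{3} = \frac{23}{3} \approx 7.6667$)
$N{\left(k,M \right)} = -1 + 6 M$ ($N{\left(k,M \right)} = 2 + \left(6 M - 3\right) = 2 + \left(-3 + 6 M\right) = -1 + 6 M$)
$Z = 4$ ($Z = 4 \cdot 1 = 4$)
$G{\left(q \right)} = \frac{1}{-7 + q}$ ($G{\left(q \right)} = \frac{1}{q + \left(-1 + 6 \left(-1\right)\right)} = \frac{1}{q - 7} = \frac{1}{-7 + q}$)
$f{\left(K,P \right)} = \frac{1}{9}$ ($f{\left(K,P \right)} = \left(\frac{1}{-7 + 4}\right)^{2} = \left(\frac{1}{-3}\right)^{2} = \left(- \frac{1}{3}\right)^{2} = \frac{1}{9}$)
$62 \cdot 34 - \frac{76}{f{\left(13,8 \right)}} = 62 \cdot 34 - 76 \frac{1}{\frac{1}{9}} = 2108 - 684 = 1424$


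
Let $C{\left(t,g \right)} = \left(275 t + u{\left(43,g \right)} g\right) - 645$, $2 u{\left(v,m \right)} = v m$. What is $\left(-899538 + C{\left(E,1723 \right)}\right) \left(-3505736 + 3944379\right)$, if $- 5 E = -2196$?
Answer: $\frac{55311365033863}{2} \approx 2.7656 \cdot 10^{13}$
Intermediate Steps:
$E = \frac{2196}{5}$ ($E = \left(- \frac{1}{5}\right) \left(-2196\right) = \frac{2196}{5} \approx 439.2$)
$u{\left(v,m \right)} = \frac{m v}{2}$ ($u{\left(v,m \right)} = \frac{v m}{2} = \frac{m v}{2}$)
$C{\left(t,g \right)} = -645 + 275 t + \frac{43 g^{2}}{2}$ ($C{\left(t,g \right)} = \left(275 t + \frac{1}{2} g 43 g\right) - 645 = \left(275 t + \frac{43 g}{2} g\right) - 645 = \left(275 t + \frac{43 g^{2}}{2}\right) - 645 = -645 + 275 t + \frac{43 g^{2}}{2}$)
$\left(-899538 + C{\left(E,1723 \right)}\right) \left(-3505736 + 3944379\right) = \left(-899538 + \left(-645 + 275 \cdot \frac{2196}{5} + \frac{43 \cdot 1723^{2}}{2}\right)\right) \left(-3505736 + 3944379\right) = \left(-899538 + \left(-645 + 120780 + \frac{43}{2} \cdot 2968729\right)\right) 438643 = \left(-899538 + \left(-645 + 120780 + \frac{127655347}{2}\right)\right) 438643 = \left(-899538 + \frac{127895617}{2}\right) 438643 = \frac{126096541}{2} \cdot 438643 = \frac{55311365033863}{2}$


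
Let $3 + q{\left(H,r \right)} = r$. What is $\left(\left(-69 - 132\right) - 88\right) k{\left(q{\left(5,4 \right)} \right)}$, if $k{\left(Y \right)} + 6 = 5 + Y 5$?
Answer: $-1156$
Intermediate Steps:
$q{\left(H,r \right)} = -3 + r$
$k{\left(Y \right)} = -1 + 5 Y$ ($k{\left(Y \right)} = -6 + \left(5 + Y 5\right) = -6 + \left(5 + 5 Y\right) = -1 + 5 Y$)
$\left(\left(-69 - 132\right) - 88\right) k{\left(q{\left(5,4 \right)} \right)} = \left(\left(-69 - 132\right) - 88\right) \left(-1 + 5 \left(-3 + 4\right)\right) = \left(-201 - 88\right) \left(-1 + 5 \cdot 1\right) = - 289 \left(-1 + 5\right) = \left(-289\right) 4 = -1156$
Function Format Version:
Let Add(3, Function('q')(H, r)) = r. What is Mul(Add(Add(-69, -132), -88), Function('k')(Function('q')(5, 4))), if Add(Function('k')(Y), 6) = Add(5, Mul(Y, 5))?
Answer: -1156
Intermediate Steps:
Function('q')(H, r) = Add(-3, r)
Function('k')(Y) = Add(-1, Mul(5, Y)) (Function('k')(Y) = Add(-6, Add(5, Mul(Y, 5))) = Add(-6, Add(5, Mul(5, Y))) = Add(-1, Mul(5, Y)))
Mul(Add(Add(-69, -132), -88), Function('k')(Function('q')(5, 4))) = Mul(Add(Add(-69, -132), -88), Add(-1, Mul(5, Add(-3, 4)))) = Mul(Add(-201, -88), Add(-1, Mul(5, 1))) = Mul(-289, Add(-1, 5)) = Mul(-289, 4) = -1156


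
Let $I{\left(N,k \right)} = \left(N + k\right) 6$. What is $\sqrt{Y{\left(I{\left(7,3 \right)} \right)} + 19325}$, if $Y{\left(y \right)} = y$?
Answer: $\sqrt{19385} \approx 139.23$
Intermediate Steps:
$I{\left(N,k \right)} = 6 N + 6 k$
$\sqrt{Y{\left(I{\left(7,3 \right)} \right)} + 19325} = \sqrt{\left(6 \cdot 7 + 6 \cdot 3\right) + 19325} = \sqrt{\left(42 + 18\right) + 19325} = \sqrt{60 + 19325} = \sqrt{19385}$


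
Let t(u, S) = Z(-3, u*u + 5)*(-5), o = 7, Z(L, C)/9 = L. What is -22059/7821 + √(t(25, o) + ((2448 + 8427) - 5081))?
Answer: 64462/869 ≈ 74.180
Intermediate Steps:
Z(L, C) = 9*L
t(u, S) = 135 (t(u, S) = (9*(-3))*(-5) = -27*(-5) = 135)
-22059/7821 + √(t(25, o) + ((2448 + 8427) - 5081)) = -22059/7821 + √(135 + ((2448 + 8427) - 5081)) = -22059*1/7821 + √(135 + (10875 - 5081)) = -2451/869 + √(135 + 5794) = -2451/869 + √5929 = -2451/869 + 77 = 64462/869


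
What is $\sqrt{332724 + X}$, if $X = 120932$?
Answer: $2 \sqrt{113414} \approx 673.54$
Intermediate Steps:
$\sqrt{332724 + X} = \sqrt{332724 + 120932} = \sqrt{453656} = 2 \sqrt{113414}$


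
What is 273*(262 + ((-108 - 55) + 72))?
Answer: 46683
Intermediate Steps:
273*(262 + ((-108 - 55) + 72)) = 273*(262 + (-163 + 72)) = 273*(262 - 91) = 273*171 = 46683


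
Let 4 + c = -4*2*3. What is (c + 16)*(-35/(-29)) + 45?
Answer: 885/29 ≈ 30.517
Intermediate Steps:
c = -28 (c = -4 - 4*2*3 = -4 - 8*3 = -4 - 24 = -28)
(c + 16)*(-35/(-29)) + 45 = (-28 + 16)*(-35/(-29)) + 45 = -(-420)*(-1)/29 + 45 = -12*35/29 + 45 = -420/29 + 45 = 885/29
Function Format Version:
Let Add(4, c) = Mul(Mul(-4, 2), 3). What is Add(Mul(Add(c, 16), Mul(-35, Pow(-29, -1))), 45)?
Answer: Rational(885, 29) ≈ 30.517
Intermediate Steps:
c = -28 (c = Add(-4, Mul(Mul(-4, 2), 3)) = Add(-4, Mul(-8, 3)) = Add(-4, -24) = -28)
Add(Mul(Add(c, 16), Mul(-35, Pow(-29, -1))), 45) = Add(Mul(Add(-28, 16), Mul(-35, Pow(-29, -1))), 45) = Add(Mul(-12, Mul(-35, Rational(-1, 29))), 45) = Add(Mul(-12, Rational(35, 29)), 45) = Add(Rational(-420, 29), 45) = Rational(885, 29)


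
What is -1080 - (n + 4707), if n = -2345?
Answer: -3442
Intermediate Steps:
-1080 - (n + 4707) = -1080 - (-2345 + 4707) = -1080 - 1*2362 = -1080 - 2362 = -3442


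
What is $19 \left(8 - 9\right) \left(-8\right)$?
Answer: $152$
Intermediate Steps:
$19 \left(8 - 9\right) \left(-8\right) = 19 \left(-1\right) \left(-8\right) = \left(-19\right) \left(-8\right) = 152$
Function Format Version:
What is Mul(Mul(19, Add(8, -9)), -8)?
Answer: 152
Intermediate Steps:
Mul(Mul(19, Add(8, -9)), -8) = Mul(Mul(19, -1), -8) = Mul(-19, -8) = 152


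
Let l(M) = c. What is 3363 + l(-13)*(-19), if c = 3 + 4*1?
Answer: 3230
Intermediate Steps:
c = 7 (c = 3 + 4 = 7)
l(M) = 7
3363 + l(-13)*(-19) = 3363 + 7*(-19) = 3363 - 133 = 3230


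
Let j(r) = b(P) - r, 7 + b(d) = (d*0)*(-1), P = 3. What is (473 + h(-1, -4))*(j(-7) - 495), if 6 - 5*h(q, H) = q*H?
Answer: -234333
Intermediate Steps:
h(q, H) = 6/5 - H*q/5 (h(q, H) = 6/5 - q*H/5 = 6/5 - H*q/5)
b(d) = -7 (b(d) = -7 + (d*0)*(-1) = -7 + 0*(-1) = -7 + 0 = -7)
j(r) = -7 - r
(473 + h(-1, -4))*(j(-7) - 495) = (473 + (6/5 - ⅕*(-4)*(-1)))*((-7 - 1*(-7)) - 495) = (473 + (6/5 - ⅘))*((-7 + 7) - 495) = (473 + ⅖)*(0 - 495) = (2367/5)*(-495) = -234333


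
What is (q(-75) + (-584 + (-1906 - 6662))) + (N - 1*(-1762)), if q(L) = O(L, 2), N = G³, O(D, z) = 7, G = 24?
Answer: 6441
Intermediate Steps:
N = 13824 (N = 24³ = 13824)
q(L) = 7
(q(-75) + (-584 + (-1906 - 6662))) + (N - 1*(-1762)) = (7 + (-584 + (-1906 - 6662))) + (13824 - 1*(-1762)) = (7 + (-584 - 8568)) + (13824 + 1762) = (7 - 9152) + 15586 = -9145 + 15586 = 6441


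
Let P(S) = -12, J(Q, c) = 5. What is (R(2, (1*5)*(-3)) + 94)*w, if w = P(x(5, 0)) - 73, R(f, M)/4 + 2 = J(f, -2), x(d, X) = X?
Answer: -9010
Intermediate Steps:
R(f, M) = 12 (R(f, M) = -8 + 4*5 = -8 + 20 = 12)
w = -85 (w = -12 - 73 = -85)
(R(2, (1*5)*(-3)) + 94)*w = (12 + 94)*(-85) = 106*(-85) = -9010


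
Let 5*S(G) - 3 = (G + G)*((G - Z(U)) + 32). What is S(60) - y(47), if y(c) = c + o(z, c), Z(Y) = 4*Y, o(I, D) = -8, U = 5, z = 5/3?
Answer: 8448/5 ≈ 1689.6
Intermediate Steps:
z = 5/3 (z = 5*(⅓) = 5/3 ≈ 1.6667)
S(G) = ⅗ + 2*G*(12 + G)/5 (S(G) = ⅗ + ((G + G)*((G - 4*5) + 32))/5 = ⅗ + ((2*G)*((G - 1*20) + 32))/5 = ⅗ + ((2*G)*((G - 20) + 32))/5 = ⅗ + ((2*G)*((-20 + G) + 32))/5 = ⅗ + ((2*G)*(12 + G))/5 = ⅗ + (2*G*(12 + G))/5 = ⅗ + 2*G*(12 + G)/5)
y(c) = -8 + c (y(c) = c - 8 = -8 + c)
S(60) - y(47) = (⅗ + (⅖)*60² + (24/5)*60) - (-8 + 47) = (⅗ + (⅖)*3600 + 288) - 1*39 = (⅗ + 1440 + 288) - 39 = 8643/5 - 39 = 8448/5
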